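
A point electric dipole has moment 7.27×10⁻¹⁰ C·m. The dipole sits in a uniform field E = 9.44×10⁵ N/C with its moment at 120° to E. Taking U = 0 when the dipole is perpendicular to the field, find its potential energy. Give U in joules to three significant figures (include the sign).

U = −p·E = −pE cosθ.
U = −(7.27×10⁻¹⁰)(9.44×10⁵)·cos120° = 3.431×10⁻⁴ J.

U ≈ 3.43×10⁻⁴ J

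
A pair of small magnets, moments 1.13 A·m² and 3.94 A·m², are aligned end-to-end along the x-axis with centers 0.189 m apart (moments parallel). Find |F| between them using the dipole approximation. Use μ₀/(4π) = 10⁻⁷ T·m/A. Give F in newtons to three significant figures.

F ≈ 0.00209 N

On-axis B of dipole 1: B = (μ₀/4π)·2m₁/r³. Force on dipole 2: F = m₂·dB/dr.
dB/dr = −(μ₀/4π)·6m₁/r⁴, so |F| = (μ₀/4π)·6m₁m₂/r⁴.
F = 6(10⁻⁷)(1.13)(3.94)/(0.189)⁴ = 0.002094 N.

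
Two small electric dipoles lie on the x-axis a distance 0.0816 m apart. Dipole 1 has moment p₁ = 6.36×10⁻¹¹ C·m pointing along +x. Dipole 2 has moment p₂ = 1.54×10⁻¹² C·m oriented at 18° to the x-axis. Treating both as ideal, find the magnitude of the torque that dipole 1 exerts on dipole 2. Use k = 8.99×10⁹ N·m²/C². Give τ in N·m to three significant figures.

The second dipole sits on the axis of the first, so the field there is axial: E₁ = 2kp₁/r³ along +x.
E₁ = 2(8.99×10⁹)(6.36×10⁻¹¹)/(0.0816)³ = 2105 N/C.
Torque on the second dipole: τ = p₂ E₁ sinθ.
τ = (1.54×10⁻¹²)(2105)·sin18° = 1.002×10⁻⁹ N·m.

τ ≈ 1.00×10⁻⁹ N·m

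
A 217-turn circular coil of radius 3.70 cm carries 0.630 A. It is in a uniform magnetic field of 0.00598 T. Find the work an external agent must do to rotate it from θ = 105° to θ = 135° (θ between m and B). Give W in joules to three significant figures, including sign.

W ≈ 0.00158 J

m = NIA = NIπa² = 217·(0.630)·π·(0.0370)² = 0.588 A·m².
W_ext = ΔU = −mB cosθ₂ + mB cosθ₁ = mB(cosθ₁ − cosθ₂).
W = (0.588)(0.00598)·(cos105° − cos135°) = (0.003516)·(+0.4483) = 0.001576 J.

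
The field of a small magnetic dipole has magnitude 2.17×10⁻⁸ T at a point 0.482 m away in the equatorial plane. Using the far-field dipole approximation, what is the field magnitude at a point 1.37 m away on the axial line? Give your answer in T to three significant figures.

B ≈ 1.89×10⁻⁹ T

Dipole fields scale as 1/r³ in the far field.
The axial field is twice the equatorial field at the same r, so the geometry factor is 2/1.
B₂ = B₁ · (2/1) · (r₁/r₂)³ = 2.17×10⁻⁸ · 2 · (0.482/1.37)³.
(r₁/r₂)³ = (0.3518)³ = 0.04355.
B₂ ≈ 1.890×10⁻⁹ T.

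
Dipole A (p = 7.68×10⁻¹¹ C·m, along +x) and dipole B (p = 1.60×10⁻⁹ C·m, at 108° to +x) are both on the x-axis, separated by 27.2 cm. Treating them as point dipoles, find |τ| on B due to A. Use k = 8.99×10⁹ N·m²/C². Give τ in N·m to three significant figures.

τ ≈ 1.04×10⁻⁷ N·m

The second dipole sits on the axis of the first, so the field there is axial: E₁ = 2kp₁/r³ along +x.
E₁ = 2(8.99×10⁹)(7.68×10⁻¹¹)/(0.272)³ = 68.62 N/C.
Torque on the second dipole: τ = p₂ E₁ sinθ.
τ = (1.60×10⁻⁹)(68.62)·sin108° = 1.044×10⁻⁷ N·m.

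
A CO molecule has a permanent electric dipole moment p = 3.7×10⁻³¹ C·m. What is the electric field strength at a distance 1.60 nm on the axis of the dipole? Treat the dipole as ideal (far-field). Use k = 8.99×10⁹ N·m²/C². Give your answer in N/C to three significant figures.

On the dipole axis E = 2kp/r³.
E = 2·(8.99×10⁹)(3.70×10⁻³¹) / (1.60×10⁻⁹)³ = 1.624×10⁶ N/C.

E ≈ 1.62×10⁶ N/C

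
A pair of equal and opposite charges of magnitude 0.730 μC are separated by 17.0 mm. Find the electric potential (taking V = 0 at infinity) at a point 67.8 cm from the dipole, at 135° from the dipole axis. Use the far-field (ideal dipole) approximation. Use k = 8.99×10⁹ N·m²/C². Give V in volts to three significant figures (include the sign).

V ≈ -172 V

Dipole moment p = qd = (7.30×10⁻⁷ C)(0.0170 m) = 1.241×10⁻⁸ C·m.
The dipole potential is V = kp cosθ / r².
V = (8.99×10⁹)(1.241×10⁻⁸)·cos135° / (0.678)² = -171.6 V.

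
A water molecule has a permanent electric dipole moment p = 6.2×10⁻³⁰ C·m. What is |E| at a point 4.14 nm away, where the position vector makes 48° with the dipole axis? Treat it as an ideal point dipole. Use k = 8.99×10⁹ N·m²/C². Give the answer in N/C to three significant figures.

At angle θ the dipole field magnitude is E = (kp/r³)·√(1 + 3cos²θ).
kp/r³ = (8.99×10⁹)(6.20×10⁻³⁰) / (4.14×10⁻⁹)³ = 7.855×10⁵ N/C.
√(1 + 3cos²48°) = √(1 + 3·0.4477) = √2.3432 ≈ 1.5308.
E ≈ 7.855×10⁵ × 1.531 = 1.202×10⁶ N/C.

E ≈ 1.20×10⁶ N/C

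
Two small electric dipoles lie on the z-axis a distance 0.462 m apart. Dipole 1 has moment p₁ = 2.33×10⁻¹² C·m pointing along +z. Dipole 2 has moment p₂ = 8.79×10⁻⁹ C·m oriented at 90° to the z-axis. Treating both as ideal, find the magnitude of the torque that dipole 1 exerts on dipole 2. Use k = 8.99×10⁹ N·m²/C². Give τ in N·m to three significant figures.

τ ≈ 3.73×10⁻⁹ N·m

The second dipole sits on the axis of the first, so the field there is axial: E₁ = 2kp₁/r³ along +z.
E₁ = 2(8.99×10⁹)(2.33×10⁻¹²)/(0.462)³ = 0.4248 N/C.
Torque on the second dipole: τ = p₂ E₁ sinθ.
τ = (8.79×10⁻⁹)(0.4248)·sin90° = 3.734×10⁻⁹ N·m.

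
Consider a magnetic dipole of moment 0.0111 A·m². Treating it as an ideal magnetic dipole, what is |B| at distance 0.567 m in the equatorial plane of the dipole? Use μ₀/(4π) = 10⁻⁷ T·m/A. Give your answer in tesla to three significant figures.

In the equatorial plane B = (μ₀/4π)·m/r³ (half the axial value).
B = (10⁻⁷)·(0.0111) / (0.567)³ = 6.089×10⁻⁹ T.

B ≈ 6.09×10⁻⁹ T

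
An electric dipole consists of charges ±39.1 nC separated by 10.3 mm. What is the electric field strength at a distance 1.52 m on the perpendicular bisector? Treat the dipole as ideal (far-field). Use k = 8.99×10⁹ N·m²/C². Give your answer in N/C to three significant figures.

Dipole moment p = qd = (3.91×10⁻⁸ C)(0.0103 m) = 4.027×10⁻¹⁰ C·m.
On the perpendicular bisector E = kp/r³ (half the axial value at the same distance).
E = (8.99×10⁹)(4.027×10⁻¹⁰) / (1.52)³ = 1.031 N/C.

E ≈ 1.03 N/C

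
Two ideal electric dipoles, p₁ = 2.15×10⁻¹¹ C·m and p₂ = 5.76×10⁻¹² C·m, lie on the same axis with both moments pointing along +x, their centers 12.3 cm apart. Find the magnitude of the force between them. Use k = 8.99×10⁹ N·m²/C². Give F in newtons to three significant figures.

On-axis field of dipole 1 at distance r: E = 2kp₁/r³. Force on dipole 2 is F = p₂·dE/dr (gradient along axis).
dE/dr = −6kp₁/r⁴, so |F| = 6kp₁p₂/r⁴ (attractive for aligned moments).
F = 6(8.99×10⁹)(2.15×10⁻¹¹)(5.76×10⁻¹²)/(0.123)⁴ = 2.918×10⁻⁸ N.

F ≈ 2.92×10⁻⁸ N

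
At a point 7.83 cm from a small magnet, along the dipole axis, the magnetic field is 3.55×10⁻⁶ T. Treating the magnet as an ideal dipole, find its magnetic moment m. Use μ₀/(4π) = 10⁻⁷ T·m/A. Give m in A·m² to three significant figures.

m ≈ 0.00852 A·m²

On axis B = (μ₀/4π)·2m/r³, so m = Br³·4π/(μ₀·2).
m = (3.55×10⁻⁶)·(0.0783)³ / (2·10⁻⁷) = 0.008521 A·m².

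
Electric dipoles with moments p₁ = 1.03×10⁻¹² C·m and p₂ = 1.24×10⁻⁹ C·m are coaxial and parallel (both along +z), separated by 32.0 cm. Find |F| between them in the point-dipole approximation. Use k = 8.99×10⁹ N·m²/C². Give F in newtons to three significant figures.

On-axis field of dipole 1 at distance r: E = 2kp₁/r³. Force on dipole 2 is F = p₂·dE/dr (gradient along axis).
dE/dr = −6kp₁/r⁴, so |F| = 6kp₁p₂/r⁴ (attractive for aligned moments).
F = 6(8.99×10⁹)(1.03×10⁻¹²)(1.24×10⁻⁹)/(0.320)⁴ = 6.570×10⁻⁹ N.

F ≈ 6.57×10⁻⁹ N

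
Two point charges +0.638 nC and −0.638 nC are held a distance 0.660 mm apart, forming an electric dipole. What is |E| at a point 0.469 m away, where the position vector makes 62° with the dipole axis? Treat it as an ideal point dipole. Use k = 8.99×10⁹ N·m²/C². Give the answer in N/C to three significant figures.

E ≈ 0.0473 N/C

Dipole moment p = qd = (6.38×10⁻¹⁰ C)(6.60×10⁻⁴ m) = 4.211×10⁻¹³ C·m.
At angle θ the dipole field magnitude is E = (kp/r³)·√(1 + 3cos²θ).
kp/r³ = (8.99×10⁹)(4.211×10⁻¹³) / (0.469)³ = 0.03670 N/C.
√(1 + 3cos²62°) = √(1 + 3·0.2204) = √1.6612 ≈ 1.2889.
E ≈ 0.03670 × 1.289 = 0.04730 N/C.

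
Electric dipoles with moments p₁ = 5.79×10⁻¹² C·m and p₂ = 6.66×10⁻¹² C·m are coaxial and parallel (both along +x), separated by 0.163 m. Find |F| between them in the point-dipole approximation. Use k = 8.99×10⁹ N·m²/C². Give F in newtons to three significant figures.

F ≈ 2.95×10⁻⁹ N

On-axis field of dipole 1 at distance r: E = 2kp₁/r³. Force on dipole 2 is F = p₂·dE/dr (gradient along axis).
dE/dr = −6kp₁/r⁴, so |F| = 6kp₁p₂/r⁴ (attractive for aligned moments).
F = 6(8.99×10⁹)(5.79×10⁻¹²)(6.66×10⁻¹²)/(0.163)⁴ = 2.947×10⁻⁹ N.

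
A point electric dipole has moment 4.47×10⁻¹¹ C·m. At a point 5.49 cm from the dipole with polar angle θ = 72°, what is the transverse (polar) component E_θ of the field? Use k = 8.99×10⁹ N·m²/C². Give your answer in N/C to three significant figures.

E_θ ≈ 2310 N/C

For a dipole, E_θ = (kp sinθ)/r³.
kp/r³ = (8.99×10⁹)(4.47×10⁻¹¹)/(0.0549)³ = 2429 N/C.
E_θ = 2429·sin72° = 2310 N/C.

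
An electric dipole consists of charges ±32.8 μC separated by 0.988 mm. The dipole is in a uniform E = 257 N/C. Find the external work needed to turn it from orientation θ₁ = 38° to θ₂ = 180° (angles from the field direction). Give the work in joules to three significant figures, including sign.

W ≈ 1.49×10⁻⁵ J

Dipole moment p = qd = (3.28×10⁻⁵ C)(9.88×10⁻⁴ m) = 3.241×10⁻⁸ C·m.
W_ext = ΔU = U(θ₂) − U(θ₁) = −pE cosθ₂ − (−pE cosθ₁) = pE(cosθ₁ − cosθ₂).
W = (3.241×10⁻⁸)(257)·(cos38° − cos180°) = (8.329×10⁻⁶)·(+1.7880) = 1.489×10⁻⁵ J.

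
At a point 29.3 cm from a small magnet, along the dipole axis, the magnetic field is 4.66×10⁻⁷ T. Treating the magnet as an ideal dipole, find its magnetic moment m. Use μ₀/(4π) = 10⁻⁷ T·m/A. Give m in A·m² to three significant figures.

On axis B = (μ₀/4π)·2m/r³, so m = Br³·4π/(μ₀·2).
m = (4.66×10⁻⁷)·(0.293)³ / (2·10⁻⁷) = 0.05861 A·m².

m ≈ 0.0586 A·m²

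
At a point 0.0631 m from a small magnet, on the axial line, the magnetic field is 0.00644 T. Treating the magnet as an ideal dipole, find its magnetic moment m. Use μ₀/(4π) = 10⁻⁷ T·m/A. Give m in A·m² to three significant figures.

m ≈ 8.09 A·m²

On axis B = (μ₀/4π)·2m/r³, so m = Br³·4π/(μ₀·2).
m = (0.00644)·(0.0631)³ / (2·10⁻⁷) = 8.090 A·m².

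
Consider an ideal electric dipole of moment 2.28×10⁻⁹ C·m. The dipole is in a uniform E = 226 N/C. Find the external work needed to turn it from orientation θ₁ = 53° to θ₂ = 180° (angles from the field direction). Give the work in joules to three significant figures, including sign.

W ≈ 8.25×10⁻⁷ J

W_ext = ΔU = U(θ₂) − U(θ₁) = −pE cosθ₂ − (−pE cosθ₁) = pE(cosθ₁ − cosθ₂).
W = (2.28×10⁻⁹)(226)·(cos53° − cos180°) = (5.153×10⁻⁷)·(+1.6018) = 8.254×10⁻⁷ J.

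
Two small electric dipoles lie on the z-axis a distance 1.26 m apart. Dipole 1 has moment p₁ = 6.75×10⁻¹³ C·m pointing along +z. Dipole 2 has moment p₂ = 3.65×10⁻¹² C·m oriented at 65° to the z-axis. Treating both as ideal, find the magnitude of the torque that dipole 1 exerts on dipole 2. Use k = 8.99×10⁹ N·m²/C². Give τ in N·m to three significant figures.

The second dipole sits on the axis of the first, so the field there is axial: E₁ = 2kp₁/r³ along +z.
E₁ = 2(8.99×10⁹)(6.75×10⁻¹³)/(1.26)³ = 0.006067 N/C.
Torque on the second dipole: τ = p₂ E₁ sinθ.
τ = (3.65×10⁻¹²)(0.006067)·sin65° = 2.007×10⁻¹⁴ N·m.

τ ≈ 2.01×10⁻¹⁴ N·m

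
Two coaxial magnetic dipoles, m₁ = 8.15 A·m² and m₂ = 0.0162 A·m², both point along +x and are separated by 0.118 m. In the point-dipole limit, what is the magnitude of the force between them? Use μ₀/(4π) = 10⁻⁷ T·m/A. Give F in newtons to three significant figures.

On-axis B of dipole 1: B = (μ₀/4π)·2m₁/r³. Force on dipole 2: F = m₂·dB/dr.
dB/dr = −(μ₀/4π)·6m₁/r⁴, so |F| = (μ₀/4π)·6m₁m₂/r⁴.
F = 6(10⁻⁷)(8.15)(0.0162)/(0.118)⁴ = 4.086×10⁻⁴ N.

F ≈ 4.09×10⁻⁴ N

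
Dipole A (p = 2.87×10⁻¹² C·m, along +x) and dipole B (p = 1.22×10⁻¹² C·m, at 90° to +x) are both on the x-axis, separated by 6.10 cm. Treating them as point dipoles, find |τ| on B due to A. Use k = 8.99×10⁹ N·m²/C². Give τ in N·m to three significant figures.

The second dipole sits on the axis of the first, so the field there is axial: E₁ = 2kp₁/r³ along +x.
E₁ = 2(8.99×10⁹)(2.87×10⁻¹²)/(0.0610)³ = 227.3 N/C.
Torque on the second dipole: τ = p₂ E₁ sinθ.
τ = (1.22×10⁻¹²)(227.3)·sin90° = 2.774×10⁻¹⁰ N·m.

τ ≈ 2.77×10⁻¹⁰ N·m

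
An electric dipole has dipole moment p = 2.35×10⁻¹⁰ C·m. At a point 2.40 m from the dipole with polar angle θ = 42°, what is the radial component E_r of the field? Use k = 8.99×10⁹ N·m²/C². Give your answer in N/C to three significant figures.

For a dipole, E_r = (2kp cosθ)/r³.
kp/r³ = (8.99×10⁹)(2.35×10⁻¹⁰)/(2.40)³ = 0.1528 N/C.
E_r = 2·0.1528·cos42° = 0.2271 N/C.

E_r ≈ 0.227 N/C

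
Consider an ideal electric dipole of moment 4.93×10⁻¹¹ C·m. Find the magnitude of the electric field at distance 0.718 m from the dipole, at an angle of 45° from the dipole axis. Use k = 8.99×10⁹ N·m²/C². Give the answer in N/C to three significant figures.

At angle θ the dipole field magnitude is E = (kp/r³)·√(1 + 3cos²θ).
kp/r³ = (8.99×10⁹)(4.93×10⁻¹¹) / (0.718)³ = 1.197 N/C.
√(1 + 3cos²45°) = √(1 + 3·0.5000) = √2.5000 ≈ 1.5811.
E ≈ 1.197 × 1.581 = 1.893 N/C.

E ≈ 1.89 N/C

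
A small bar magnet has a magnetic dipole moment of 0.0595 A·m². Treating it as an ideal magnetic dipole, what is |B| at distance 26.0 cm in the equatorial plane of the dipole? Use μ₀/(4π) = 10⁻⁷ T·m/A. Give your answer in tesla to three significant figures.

In the equatorial plane B = (μ₀/4π)·m/r³ (half the axial value).
B = (10⁻⁷)·(0.0595) / (0.260)³ = 3.385×10⁻⁷ T.

B ≈ 3.39×10⁻⁷ T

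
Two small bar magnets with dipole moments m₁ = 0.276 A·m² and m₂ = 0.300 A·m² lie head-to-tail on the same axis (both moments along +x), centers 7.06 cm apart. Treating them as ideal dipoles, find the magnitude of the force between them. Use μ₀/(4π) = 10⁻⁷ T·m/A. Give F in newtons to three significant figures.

F ≈ 0.00200 N

On-axis B of dipole 1: B = (μ₀/4π)·2m₁/r³. Force on dipole 2: F = m₂·dB/dr.
dB/dr = −(μ₀/4π)·6m₁/r⁴, so |F| = (μ₀/4π)·6m₁m₂/r⁴.
F = 6(10⁻⁷)(0.276)(0.300)/(0.0706)⁴ = 0.002000 N.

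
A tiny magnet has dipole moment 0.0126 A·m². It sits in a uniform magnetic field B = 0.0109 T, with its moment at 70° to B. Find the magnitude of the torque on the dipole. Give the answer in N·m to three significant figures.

τ ≈ 1.29×10⁻⁴ N·m

Torque on a magnetic dipole: τ = mB sinθ.
τ = (0.0126)(0.0109)·sin70° = 1.291×10⁻⁴ N·m.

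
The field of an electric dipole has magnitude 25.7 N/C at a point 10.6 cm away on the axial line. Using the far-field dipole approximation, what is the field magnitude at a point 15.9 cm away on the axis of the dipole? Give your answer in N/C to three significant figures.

E ≈ 7.61 N/C

Dipole fields scale as 1/r³ in the far field; the geometry is the same at both points.
E₂ = E₁ · (r₁/r₂)³ = 25.7 · (10.6/15.9)³.
(r₁/r₂)³ = (0.6667)³ = 0.2963.
E₂ ≈ 7.615 N/C.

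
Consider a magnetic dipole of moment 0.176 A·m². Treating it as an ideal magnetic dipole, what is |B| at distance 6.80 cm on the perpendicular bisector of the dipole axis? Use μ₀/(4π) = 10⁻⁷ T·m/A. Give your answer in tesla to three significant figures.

B ≈ 5.60×10⁻⁵ T

In the equatorial plane B = (μ₀/4π)·m/r³ (half the axial value).
B = (10⁻⁷)·(0.176) / (0.0680)³ = 5.597×10⁻⁵ T.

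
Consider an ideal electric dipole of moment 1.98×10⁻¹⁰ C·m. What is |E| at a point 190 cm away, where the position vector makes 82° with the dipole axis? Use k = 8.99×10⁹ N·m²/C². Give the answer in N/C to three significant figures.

At angle θ the dipole field magnitude is E = (kp/r³)·√(1 + 3cos²θ).
kp/r³ = (8.99×10⁹)(1.98×10⁻¹⁰) / (1.90)³ = 0.2595 N/C.
√(1 + 3cos²82°) = √(1 + 3·0.0194) = √1.0581 ≈ 1.0286.
E ≈ 0.2595 × 1.029 = 0.2669 N/C.

E ≈ 0.267 N/C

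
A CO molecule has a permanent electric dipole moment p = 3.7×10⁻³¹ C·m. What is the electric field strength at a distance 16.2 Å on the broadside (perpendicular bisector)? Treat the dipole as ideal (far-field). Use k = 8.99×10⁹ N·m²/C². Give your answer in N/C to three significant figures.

In the equatorial plane E = kp/r³.
E = (8.99×10⁹)(3.70×10⁻³¹) / (1.62×10⁻⁹)³ = 7.824×10⁵ N/C.

E ≈ 7.82×10⁵ N/C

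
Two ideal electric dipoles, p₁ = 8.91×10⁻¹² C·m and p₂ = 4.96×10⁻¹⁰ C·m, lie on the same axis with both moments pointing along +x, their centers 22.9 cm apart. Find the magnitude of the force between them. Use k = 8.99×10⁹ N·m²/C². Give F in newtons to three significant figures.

On-axis field of dipole 1 at distance r: E = 2kp₁/r³. Force on dipole 2 is F = p₂·dE/dr (gradient along axis).
dE/dr = −6kp₁/r⁴, so |F| = 6kp₁p₂/r⁴ (attractive for aligned moments).
F = 6(8.99×10⁹)(8.91×10⁻¹²)(4.96×10⁻¹⁰)/(0.229)⁴ = 8.668×10⁻⁸ N.

F ≈ 8.67×10⁻⁸ N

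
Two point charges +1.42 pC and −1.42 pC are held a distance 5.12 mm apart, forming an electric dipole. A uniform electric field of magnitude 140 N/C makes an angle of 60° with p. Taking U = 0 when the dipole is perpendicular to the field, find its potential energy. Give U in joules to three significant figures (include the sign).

U ≈ -5.09×10⁻¹³ J

Dipole moment p = qd = (1.42×10⁻¹² C)(0.00512 m) = 7.27×10⁻¹⁵ C·m.
U = −p·E = −pE cosθ.
U = −(7.27×10⁻¹⁵)(140)·cos60° = -5.089×10⁻¹³ J.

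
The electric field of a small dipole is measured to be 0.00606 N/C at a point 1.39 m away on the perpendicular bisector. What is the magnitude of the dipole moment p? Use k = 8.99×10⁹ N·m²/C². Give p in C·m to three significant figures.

p ≈ 1.81×10⁻¹² C·m

In the equatorial plane E = kp/r³, so p = Er³/(k).
p = (0.00606)·(1.39)³ / (8.99×10⁹) = 1.810×10⁻¹² C·m.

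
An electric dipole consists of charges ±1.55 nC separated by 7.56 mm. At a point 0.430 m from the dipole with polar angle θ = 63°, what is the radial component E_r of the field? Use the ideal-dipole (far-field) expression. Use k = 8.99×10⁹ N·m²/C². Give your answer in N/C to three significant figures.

E_r ≈ 1.20 N/C

Dipole moment p = qd = (1.55×10⁻⁹ C)(0.00756 m) = 1.172×10⁻¹¹ C·m.
For a dipole, E_r = (2kp cosθ)/r³.
kp/r³ = (8.99×10⁹)(1.172×10⁻¹¹)/(0.430)³ = 1.325 N/C.
E_r = 2·1.325·cos63° = 1.203 N/C.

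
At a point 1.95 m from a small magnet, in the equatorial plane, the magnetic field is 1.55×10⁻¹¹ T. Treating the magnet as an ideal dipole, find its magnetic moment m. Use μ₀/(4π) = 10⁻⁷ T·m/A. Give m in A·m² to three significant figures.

m ≈ 0.00115 A·m²

In the equatorial plane B = (μ₀/4π)·m/r³, so m = Br³·4π/(μ₀).
m = (1.55×10⁻¹¹)·(1.95)³ / (10⁻⁷) = 0.001149 A·m².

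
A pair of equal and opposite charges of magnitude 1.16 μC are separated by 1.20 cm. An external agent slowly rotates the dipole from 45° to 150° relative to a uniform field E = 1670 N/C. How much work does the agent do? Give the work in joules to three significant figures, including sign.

Dipole moment p = qd = (1.16×10⁻⁶ C)(0.0120 m) = 1.392×10⁻⁸ C·m.
W_ext = ΔU = U(θ₂) − U(θ₁) = −pE cosθ₂ − (−pE cosθ₁) = pE(cosθ₁ − cosθ₂).
W = (1.392×10⁻⁸)(1670)·(cos45° − cos150°) = (2.325×10⁻⁵)·(+1.5731) = 3.657×10⁻⁵ J.

W ≈ 3.66×10⁻⁵ J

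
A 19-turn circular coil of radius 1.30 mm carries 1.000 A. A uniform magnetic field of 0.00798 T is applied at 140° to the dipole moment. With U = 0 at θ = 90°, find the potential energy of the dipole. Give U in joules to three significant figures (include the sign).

m = NIA = NIπa² = 19·(1.00)·π·(0.00130)² = 1.009×10⁻⁴ A·m².
U = −m·B = −mB cosθ.
U = −(1.009×10⁻⁴)(0.00798)·cos140° = 6.168×10⁻⁷ J.

U ≈ 6.17×10⁻⁷ J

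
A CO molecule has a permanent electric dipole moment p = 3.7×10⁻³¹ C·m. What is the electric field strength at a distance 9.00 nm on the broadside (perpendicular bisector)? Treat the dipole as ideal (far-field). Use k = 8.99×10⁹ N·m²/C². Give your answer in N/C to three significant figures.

E ≈ 4560 N/C

On the perpendicular bisector E = kp/r³ (half the axial value at the same distance).
E = (8.99×10⁹)(3.70×10⁻³¹) / (9.00×10⁻⁹)³ = 4563 N/C.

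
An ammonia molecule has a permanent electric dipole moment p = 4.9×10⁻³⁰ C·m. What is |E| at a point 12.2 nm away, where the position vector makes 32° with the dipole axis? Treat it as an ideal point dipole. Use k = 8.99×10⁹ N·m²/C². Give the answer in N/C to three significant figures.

E ≈ 4.31×10⁴ N/C

At angle θ the dipole field magnitude is E = (kp/r³)·√(1 + 3cos²θ).
kp/r³ = (8.99×10⁹)(4.90×10⁻³⁰) / (1.22×10⁻⁸)³ = 2.426×10⁴ N/C.
√(1 + 3cos²32°) = √(1 + 3·0.7192) = √3.1576 ≈ 1.7770.
E ≈ 2.426×10⁴ × 1.777 = 4.311×10⁴ N/C.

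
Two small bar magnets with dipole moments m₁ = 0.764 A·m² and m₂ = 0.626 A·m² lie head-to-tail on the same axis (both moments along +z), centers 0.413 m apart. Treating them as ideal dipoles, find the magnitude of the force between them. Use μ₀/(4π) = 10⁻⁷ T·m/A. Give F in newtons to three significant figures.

F ≈ 9.86×10⁻⁶ N

On-axis B of dipole 1: B = (μ₀/4π)·2m₁/r³. Force on dipole 2: F = m₂·dB/dr.
dB/dr = −(μ₀/4π)·6m₁/r⁴, so |F| = (μ₀/4π)·6m₁m₂/r⁴.
F = 6(10⁻⁷)(0.764)(0.626)/(0.413)⁴ = 9.863×10⁻⁶ N.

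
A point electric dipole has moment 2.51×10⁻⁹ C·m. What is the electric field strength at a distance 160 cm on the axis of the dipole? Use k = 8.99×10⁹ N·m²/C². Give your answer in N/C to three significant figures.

E ≈ 11.0 N/C

On the dipole axis E = 2kp/r³.
E = 2·(8.99×10⁹)(2.51×10⁻⁹) / (1.60)³ = 11.02 N/C.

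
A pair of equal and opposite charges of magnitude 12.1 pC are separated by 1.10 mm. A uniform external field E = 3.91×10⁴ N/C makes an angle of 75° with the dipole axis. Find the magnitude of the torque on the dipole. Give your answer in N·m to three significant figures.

Dipole moment p = qd = (1.21×10⁻¹¹ C)(0.00110 m) = 1.331×10⁻¹⁴ C·m.
Torque on an electric dipole: τ = pE sinθ.
τ = (1.331×10⁻¹⁴)(3.91×10⁴)·sin75° = 5.027×10⁻¹⁰ N·m.

τ ≈ 5.03×10⁻¹⁰ N·m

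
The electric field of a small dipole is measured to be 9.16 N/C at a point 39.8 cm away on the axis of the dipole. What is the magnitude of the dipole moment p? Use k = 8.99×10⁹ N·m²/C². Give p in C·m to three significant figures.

p ≈ 3.21×10⁻¹¹ C·m

On axis E = 2kp/r³, so p = Er³/(2k).
p = (9.16)·(0.398)³ / (2·8.99×10⁹) = 3.212×10⁻¹¹ C·m.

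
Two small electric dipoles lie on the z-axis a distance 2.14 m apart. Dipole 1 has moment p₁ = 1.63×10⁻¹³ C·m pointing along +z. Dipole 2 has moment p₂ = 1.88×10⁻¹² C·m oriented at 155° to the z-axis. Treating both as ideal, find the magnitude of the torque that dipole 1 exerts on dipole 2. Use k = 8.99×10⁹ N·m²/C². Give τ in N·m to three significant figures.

The second dipole sits on the axis of the first, so the field there is axial: E₁ = 2kp₁/r³ along +z.
E₁ = 2(8.99×10⁹)(1.63×10⁻¹³)/(2.14)³ = 2.990×10⁻⁴ N/C.
Torque on the second dipole: τ = p₂ E₁ sinθ.
τ = (1.88×10⁻¹²)(2.990×10⁻⁴)·sin155° = 2.376×10⁻¹⁶ N·m.

τ ≈ 2.38×10⁻¹⁶ N·m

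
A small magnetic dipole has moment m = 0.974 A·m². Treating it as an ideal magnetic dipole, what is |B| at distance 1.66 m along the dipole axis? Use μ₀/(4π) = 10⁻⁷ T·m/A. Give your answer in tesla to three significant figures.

B ≈ 4.26×10⁻⁸ T

On axis B = (μ₀/4π)·2m/r³.
B = 2·(10⁻⁷)·(0.974) / (1.66)³ = 4.259×10⁻⁸ T.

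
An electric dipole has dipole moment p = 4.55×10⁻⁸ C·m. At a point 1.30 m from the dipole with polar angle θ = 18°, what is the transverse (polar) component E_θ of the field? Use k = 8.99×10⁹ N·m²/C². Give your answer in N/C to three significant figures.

For a dipole, E_θ = (kp sinθ)/r³.
kp/r³ = (8.99×10⁹)(4.55×10⁻⁸)/(1.30)³ = 186.2 N/C.
E_θ = 186.2·sin18° = 57.53 N/C.

E_θ ≈ 57.5 N/C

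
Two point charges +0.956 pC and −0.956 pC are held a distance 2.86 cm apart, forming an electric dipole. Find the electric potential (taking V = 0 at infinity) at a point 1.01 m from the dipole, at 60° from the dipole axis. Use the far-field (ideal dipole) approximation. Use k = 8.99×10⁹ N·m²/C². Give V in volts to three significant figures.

V ≈ 1.20×10⁻⁴ V

Dipole moment p = qd = (9.56×10⁻¹³ C)(0.0286 m) = 2.734×10⁻¹⁴ C·m.
The dipole potential is V = kp cosθ / r².
V = (8.99×10⁹)(2.734×10⁻¹⁴)·cos60° / (1.01)² = 1.205×10⁻⁴ V.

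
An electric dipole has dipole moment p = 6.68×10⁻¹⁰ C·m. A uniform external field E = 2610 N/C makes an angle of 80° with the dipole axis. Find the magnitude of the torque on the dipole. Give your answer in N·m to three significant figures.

τ ≈ 1.72×10⁻⁶ N·m

Torque on an electric dipole: τ = pE sinθ.
τ = (6.68×10⁻¹⁰)(2610)·sin80° = 1.717×10⁻⁶ N·m.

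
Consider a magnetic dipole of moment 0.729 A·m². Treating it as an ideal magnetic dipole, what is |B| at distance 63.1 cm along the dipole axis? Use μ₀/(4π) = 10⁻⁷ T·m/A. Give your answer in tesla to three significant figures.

On axis B = (μ₀/4π)·2m/r³.
B = 2·(10⁻⁷)·(0.729) / (0.631)³ = 5.803×10⁻⁷ T.

B ≈ 5.80×10⁻⁷ T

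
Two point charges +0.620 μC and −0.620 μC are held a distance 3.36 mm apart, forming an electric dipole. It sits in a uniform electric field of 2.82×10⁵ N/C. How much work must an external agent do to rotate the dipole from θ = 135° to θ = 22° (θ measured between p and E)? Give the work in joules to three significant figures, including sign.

W ≈ -9.60×10⁻⁴ J

Dipole moment p = qd = (6.20×10⁻⁷ C)(0.00336 m) = 2.083×10⁻⁹ C·m.
W_ext = ΔU = U(θ₂) − U(θ₁) = −pE cosθ₂ − (−pE cosθ₁) = pE(cosθ₁ − cosθ₂).
W = (2.083×10⁻⁹)(2.82×10⁵)·(cos135° − cos22°) = (5.874×10⁻⁴)·(-1.6343) = -9.600×10⁻⁴ J.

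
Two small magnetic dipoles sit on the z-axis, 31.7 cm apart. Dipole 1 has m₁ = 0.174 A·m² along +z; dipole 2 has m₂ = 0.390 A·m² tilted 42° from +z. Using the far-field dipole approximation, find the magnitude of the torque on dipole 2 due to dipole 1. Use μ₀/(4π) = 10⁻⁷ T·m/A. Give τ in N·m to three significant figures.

τ ≈ 2.85×10⁻⁷ N·m

Dipole B is on the axis of dipole A, so B₁ there is axial: B₁ = (μ₀/4π)·2m₁/r³ along +z.
B₁ = 2(10⁻⁷)(0.174)/(0.317)³ = 1.092×10⁻⁶ T.
τ = m₂ B₁ sinθ.
τ = (0.390)(1.092×10⁻⁶)·sin42° = 2.851×10⁻⁷ N·m.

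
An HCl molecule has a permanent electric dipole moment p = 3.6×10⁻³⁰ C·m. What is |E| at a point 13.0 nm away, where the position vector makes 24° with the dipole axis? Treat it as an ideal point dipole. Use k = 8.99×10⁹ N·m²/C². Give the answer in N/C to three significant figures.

E ≈ 2.76×10⁴ N/C

At angle θ the dipole field magnitude is E = (kp/r³)·√(1 + 3cos²θ).
kp/r³ = (8.99×10⁹)(3.60×10⁻³⁰) / (1.30×10⁻⁸)³ = 1.473×10⁴ N/C.
√(1 + 3cos²24°) = √(1 + 3·0.8346) = √3.5037 ≈ 1.8718.
E ≈ 1.473×10⁴ × 1.872 = 2.757×10⁴ N/C.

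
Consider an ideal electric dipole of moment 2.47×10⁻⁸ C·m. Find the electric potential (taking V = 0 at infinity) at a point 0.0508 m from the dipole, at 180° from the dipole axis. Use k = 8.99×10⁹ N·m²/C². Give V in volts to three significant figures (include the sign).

The dipole potential is V = kp cosθ / r².
V = (8.99×10⁹)(2.47×10⁻⁸)·cos180° / (0.0508)² = -8.605×10⁴ V.

V ≈ -8.60×10⁴ V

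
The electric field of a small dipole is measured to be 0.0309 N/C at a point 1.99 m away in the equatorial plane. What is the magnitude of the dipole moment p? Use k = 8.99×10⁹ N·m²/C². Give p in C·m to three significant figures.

p ≈ 2.71×10⁻¹¹ C·m

In the equatorial plane E = kp/r³, so p = Er³/(k).
p = (0.0309)·(1.99)³ / (8.99×10⁹) = 2.709×10⁻¹¹ C·m.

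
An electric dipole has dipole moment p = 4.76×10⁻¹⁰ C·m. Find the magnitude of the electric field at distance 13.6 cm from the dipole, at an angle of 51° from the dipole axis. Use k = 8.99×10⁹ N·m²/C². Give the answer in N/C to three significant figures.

At angle θ the dipole field magnitude is E = (kp/r³)·√(1 + 3cos²θ).
kp/r³ = (8.99×10⁹)(4.76×10⁻¹⁰) / (0.136)³ = 1701 N/C.
√(1 + 3cos²51°) = √(1 + 3·0.3960) = √2.1881 ≈ 1.4792.
E ≈ 1701 × 1.479 = 2516 N/C.

E ≈ 2520 N/C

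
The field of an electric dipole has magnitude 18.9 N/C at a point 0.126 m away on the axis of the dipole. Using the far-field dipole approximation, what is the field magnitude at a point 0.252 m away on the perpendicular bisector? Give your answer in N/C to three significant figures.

Dipole fields scale as 1/r³ in the far field.
The axial field is twice the equatorial field at the same r, so the geometry factor is 1/2.
E₂ = E₁ · (1/2) · (r₁/r₂)³ = 18.9 · 0.5 · (0.126/0.252)³.
(r₁/r₂)³ = (0.5)³ = 0.125.
E₂ ≈ 1.181 N/C.

E ≈ 1.18 N/C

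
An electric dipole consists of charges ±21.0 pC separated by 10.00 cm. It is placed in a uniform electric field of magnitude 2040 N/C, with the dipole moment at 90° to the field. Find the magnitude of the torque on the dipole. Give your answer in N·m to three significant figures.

Dipole moment p = qd = (2.10×10⁻¹¹ C)(0.100 m) = 2.10×10⁻¹² C·m.
Torque on an electric dipole: τ = pE sinθ.
τ = (2.10×10⁻¹²)(2040)·sin90° = 4.284×10⁻⁹ N·m.

τ ≈ 4.28×10⁻⁹ N·m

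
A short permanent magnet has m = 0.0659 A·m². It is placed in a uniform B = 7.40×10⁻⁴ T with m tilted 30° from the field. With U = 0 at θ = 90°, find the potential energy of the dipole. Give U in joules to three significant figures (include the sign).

U = −m·B = −mB cosθ.
U = −(0.0659)(7.40×10⁻⁴)·cos30° = -4.223×10⁻⁵ J.

U ≈ -4.22×10⁻⁵ J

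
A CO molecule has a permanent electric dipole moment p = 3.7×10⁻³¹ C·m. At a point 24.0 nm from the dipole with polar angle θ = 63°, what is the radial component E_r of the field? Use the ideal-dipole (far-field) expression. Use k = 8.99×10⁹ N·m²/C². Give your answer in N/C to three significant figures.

E_r ≈ 218 N/C

For a dipole, E_r = (2kp cosθ)/r³.
kp/r³ = (8.99×10⁹)(3.70×10⁻³¹)/(2.40×10⁻⁸)³ = 240.6 N/C.
E_r = 2·240.6·cos63° = 218.5 N/C.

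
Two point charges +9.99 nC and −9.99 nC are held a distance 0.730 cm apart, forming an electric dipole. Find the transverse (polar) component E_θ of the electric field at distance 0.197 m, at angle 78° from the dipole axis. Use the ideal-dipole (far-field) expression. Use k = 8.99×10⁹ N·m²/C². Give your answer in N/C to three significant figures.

E_θ ≈ 83.9 N/C

Dipole moment p = qd = (9.99×10⁻⁹ C)(0.00730 m) = 7.293×10⁻¹¹ C·m.
For a dipole, E_θ = (kp sinθ)/r³.
kp/r³ = (8.99×10⁹)(7.293×10⁻¹¹)/(0.197)³ = 85.76 N/C.
E_θ = 85.76·sin78° = 83.88 N/C.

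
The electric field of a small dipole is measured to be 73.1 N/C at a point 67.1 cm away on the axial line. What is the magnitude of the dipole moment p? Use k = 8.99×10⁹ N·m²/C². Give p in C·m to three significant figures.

On axis E = 2kp/r³, so p = Er³/(2k).
p = (73.1)·(0.671)³ / (2·8.99×10⁹) = 1.228×10⁻⁹ C·m.

p ≈ 1.23×10⁻⁹ C·m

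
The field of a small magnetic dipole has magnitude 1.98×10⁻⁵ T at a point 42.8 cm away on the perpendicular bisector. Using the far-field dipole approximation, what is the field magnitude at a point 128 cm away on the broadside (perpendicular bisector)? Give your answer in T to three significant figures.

B ≈ 7.40×10⁻⁷ T

Dipole fields scale as 1/r³ in the far field; the geometry is the same at both points.
B₂ = B₁ · (r₁/r₂)³ = 1.98×10⁻⁵ · (42.8/128)³.
(r₁/r₂)³ = (0.3344)³ = 0.03739.
B₂ ≈ 7.402×10⁻⁷ T.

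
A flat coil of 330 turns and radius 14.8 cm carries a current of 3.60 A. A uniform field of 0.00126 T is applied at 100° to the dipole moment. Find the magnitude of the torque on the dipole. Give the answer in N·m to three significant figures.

τ ≈ 0.101 N·m

m = NIA = NIπa² = 330·(3.60)·π·(0.148)² = 81.75 A·m².
Torque on a magnetic dipole: τ = mB sinθ.
τ = (81.75)(0.00126)·sin100° = 0.1014 N·m.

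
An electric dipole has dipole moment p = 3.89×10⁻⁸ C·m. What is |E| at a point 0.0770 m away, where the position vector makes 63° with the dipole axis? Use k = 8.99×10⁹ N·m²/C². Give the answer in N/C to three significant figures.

E ≈ 9.74×10⁵ N/C

At angle θ the dipole field magnitude is E = (kp/r³)·√(1 + 3cos²θ).
kp/r³ = (8.99×10⁹)(3.89×10⁻⁸) / (0.0770)³ = 7.660×10⁵ N/C.
√(1 + 3cos²63°) = √(1 + 3·0.2061) = √1.6183 ≈ 1.2721.
E ≈ 7.660×10⁵ × 1.272 = 9.745×10⁵ N/C.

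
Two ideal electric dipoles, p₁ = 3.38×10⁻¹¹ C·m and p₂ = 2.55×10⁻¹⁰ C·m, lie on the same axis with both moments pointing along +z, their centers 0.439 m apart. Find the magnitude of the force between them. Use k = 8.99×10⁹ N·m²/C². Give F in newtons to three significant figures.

On-axis field of dipole 1 at distance r: E = 2kp₁/r³. Force on dipole 2 is F = p₂·dE/dr (gradient along axis).
dE/dr = −6kp₁/r⁴, so |F| = 6kp₁p₂/r⁴ (attractive for aligned moments).
F = 6(8.99×10⁹)(3.38×10⁻¹¹)(2.55×10⁻¹⁰)/(0.439)⁴ = 1.252×10⁻⁸ N.

F ≈ 1.25×10⁻⁸ N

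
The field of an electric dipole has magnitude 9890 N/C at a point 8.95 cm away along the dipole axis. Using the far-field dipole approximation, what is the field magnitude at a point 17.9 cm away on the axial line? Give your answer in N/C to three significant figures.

Dipole fields scale as 1/r³ in the far field; the geometry is the same at both points.
E₂ = E₁ · (r₁/r₂)³ = 9890 · (8.95/17.9)³.
(r₁/r₂)³ = (0.5)³ = 0.125.
E₂ ≈ 1236 N/C.

E ≈ 1240 N/C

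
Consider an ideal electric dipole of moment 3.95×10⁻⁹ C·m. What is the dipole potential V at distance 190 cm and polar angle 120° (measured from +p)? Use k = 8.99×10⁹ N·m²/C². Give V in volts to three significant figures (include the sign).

V ≈ -4.92 V

The dipole potential is V = kp cosθ / r².
V = (8.99×10⁹)(3.95×10⁻⁹)·cos120° / (1.90)² = -4.918 V.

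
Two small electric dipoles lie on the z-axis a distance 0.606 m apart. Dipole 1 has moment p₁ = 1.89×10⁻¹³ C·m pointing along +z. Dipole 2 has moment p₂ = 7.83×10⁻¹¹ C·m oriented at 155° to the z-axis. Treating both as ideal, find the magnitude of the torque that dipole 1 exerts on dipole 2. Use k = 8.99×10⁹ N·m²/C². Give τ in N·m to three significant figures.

τ ≈ 5.05×10⁻¹³ N·m

The second dipole sits on the axis of the first, so the field there is axial: E₁ = 2kp₁/r³ along +z.
E₁ = 2(8.99×10⁹)(1.89×10⁻¹³)/(0.606)³ = 0.01527 N/C.
Torque on the second dipole: τ = p₂ E₁ sinθ.
τ = (7.83×10⁻¹¹)(0.01527)·sin155° = 5.053×10⁻¹³ N·m.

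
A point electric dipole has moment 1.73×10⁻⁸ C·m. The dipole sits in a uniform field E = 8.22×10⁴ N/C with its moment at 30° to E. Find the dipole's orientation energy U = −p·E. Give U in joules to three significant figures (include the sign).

U ≈ -0.00123 J

U = −p·E = −pE cosθ.
U = −(1.73×10⁻⁸)(8.22×10⁴)·cos30° = -0.001232 J.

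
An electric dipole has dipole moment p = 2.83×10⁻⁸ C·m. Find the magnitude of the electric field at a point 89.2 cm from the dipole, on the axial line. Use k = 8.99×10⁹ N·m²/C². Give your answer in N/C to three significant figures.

E ≈ 717 N/C

On the dipole axis E = 2kp/r³.
E = 2·(8.99×10⁹)(2.83×10⁻⁸) / (0.892)³ = 716.9 N/C.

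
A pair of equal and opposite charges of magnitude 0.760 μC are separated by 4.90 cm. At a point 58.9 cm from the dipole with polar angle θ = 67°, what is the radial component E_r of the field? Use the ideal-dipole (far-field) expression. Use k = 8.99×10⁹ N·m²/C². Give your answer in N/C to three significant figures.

E_r ≈ 1280 N/C

Dipole moment p = qd = (7.60×10⁻⁷ C)(0.0490 m) = 3.724×10⁻⁸ C·m.
For a dipole, E_r = (2kp cosθ)/r³.
kp/r³ = (8.99×10⁹)(3.724×10⁻⁸)/(0.589)³ = 1638 N/C.
E_r = 2·1638·cos67° = 1280 N/C.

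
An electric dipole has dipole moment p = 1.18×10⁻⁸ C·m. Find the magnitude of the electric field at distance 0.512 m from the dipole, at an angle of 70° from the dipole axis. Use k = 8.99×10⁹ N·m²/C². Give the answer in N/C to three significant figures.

At angle θ the dipole field magnitude is E = (kp/r³)·√(1 + 3cos²θ).
kp/r³ = (8.99×10⁹)(1.18×10⁻⁸) / (0.512)³ = 790.4 N/C.
√(1 + 3cos²70°) = √(1 + 3·0.1170) = √1.3509 ≈ 1.1623.
E ≈ 790.4 × 1.162 = 918.6 N/C.

E ≈ 919 N/C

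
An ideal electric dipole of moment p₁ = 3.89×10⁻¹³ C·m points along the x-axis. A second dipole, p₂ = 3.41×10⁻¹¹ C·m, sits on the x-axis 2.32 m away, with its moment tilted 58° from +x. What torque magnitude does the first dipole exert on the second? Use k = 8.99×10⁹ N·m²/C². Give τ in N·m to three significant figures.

The second dipole sits on the axis of the first, so the field there is axial: E₁ = 2kp₁/r³ along +x.
E₁ = 2(8.99×10⁹)(3.89×10⁻¹³)/(2.32)³ = 5.601×10⁻⁴ N/C.
Torque on the second dipole: τ = p₂ E₁ sinθ.
τ = (3.41×10⁻¹¹)(5.601×10⁻⁴)·sin58° = 1.620×10⁻¹⁴ N·m.

τ ≈ 1.62×10⁻¹⁴ N·m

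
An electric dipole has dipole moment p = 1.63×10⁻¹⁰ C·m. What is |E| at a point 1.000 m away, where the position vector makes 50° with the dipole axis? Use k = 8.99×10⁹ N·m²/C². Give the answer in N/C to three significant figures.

At angle θ the dipole field magnitude is E = (kp/r³)·√(1 + 3cos²θ).
kp/r³ = (8.99×10⁹)(1.63×10⁻¹⁰) / (1.00)³ = 1.465 N/C.
√(1 + 3cos²50°) = √(1 + 3·0.4132) = √2.2395 ≈ 1.4965.
E ≈ 1.465 × 1.497 = 2.193 N/C.

E ≈ 2.19 N/C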